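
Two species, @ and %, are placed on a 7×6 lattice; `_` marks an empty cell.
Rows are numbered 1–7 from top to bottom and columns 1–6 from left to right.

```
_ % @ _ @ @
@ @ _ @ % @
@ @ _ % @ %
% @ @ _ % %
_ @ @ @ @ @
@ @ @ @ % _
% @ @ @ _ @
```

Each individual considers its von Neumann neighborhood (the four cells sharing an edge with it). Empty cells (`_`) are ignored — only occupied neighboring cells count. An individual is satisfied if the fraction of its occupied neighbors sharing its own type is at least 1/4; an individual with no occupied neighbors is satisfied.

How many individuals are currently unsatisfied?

(1,2)% 0/2 not
(1,3)@ 0/1 not
(1,5)@ 1/2 satisfied
(1,6)@ 2/2 satisfied
(2,1)@ 2/2 satisfied
(2,2)@ 2/3 satisfied
(2,4)@ 0/2 not
(2,5)% 0/4 not
(2,6)@ 1/3 satisfied
(3,1)@ 2/3 satisfied
(3,2)@ 3/3 satisfied
(3,4)% 0/2 not
(3,5)@ 0/4 not
(3,6)% 1/3 satisfied
(4,1)% 0/2 not
(4,2)@ 3/4 satisfied
(4,3)@ 2/2 satisfied
(4,5)% 1/3 satisfied
(4,6)% 2/3 satisfied
(5,2)@ 3/3 satisfied
(5,3)@ 4/4 satisfied
(5,4)@ 3/3 satisfied
(5,5)@ 2/4 satisfied
(5,6)@ 1/2 satisfied
(6,1)@ 1/2 satisfied
(6,2)@ 4/4 satisfied
(6,3)@ 4/4 satisfied
(6,4)@ 3/4 satisfied
(6,5)% 0/2 not
(7,1)% 0/2 not
(7,2)@ 2/3 satisfied
(7,3)@ 3/3 satisfied
(7,4)@ 2/2 satisfied
(7,6)@ 0/0 satisfied
Unsatisfied: (1,2), (1,3), (2,4), (2,5), (3,4), (3,5), (4,1), (6,5), (7,1) — 9 in total.

9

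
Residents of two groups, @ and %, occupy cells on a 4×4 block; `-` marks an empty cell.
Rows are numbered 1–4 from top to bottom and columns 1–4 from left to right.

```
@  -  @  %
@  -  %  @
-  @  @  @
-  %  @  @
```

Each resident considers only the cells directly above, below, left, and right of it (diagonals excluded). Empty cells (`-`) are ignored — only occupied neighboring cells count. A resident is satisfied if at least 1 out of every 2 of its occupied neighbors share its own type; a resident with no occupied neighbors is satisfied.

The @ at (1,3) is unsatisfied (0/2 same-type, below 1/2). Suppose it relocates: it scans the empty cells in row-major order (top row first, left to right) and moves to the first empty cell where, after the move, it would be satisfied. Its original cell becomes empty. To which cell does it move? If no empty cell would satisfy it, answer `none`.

(1,2)

Vacating (1,3). Empty cells in order:
  (1,2): 1/1 same-type → satisfied — stop here.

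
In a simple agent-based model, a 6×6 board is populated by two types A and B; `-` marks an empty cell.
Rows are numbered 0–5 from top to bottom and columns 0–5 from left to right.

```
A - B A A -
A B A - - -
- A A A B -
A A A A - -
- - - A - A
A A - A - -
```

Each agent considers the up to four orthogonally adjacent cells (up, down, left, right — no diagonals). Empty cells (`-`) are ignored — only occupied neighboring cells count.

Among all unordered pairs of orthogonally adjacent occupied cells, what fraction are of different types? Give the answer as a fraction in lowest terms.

3/10

Scan each occupied cell's neighbors to the right and below so each pair is counted once.
From row 0: 2 unlike of 4 pairs (running 2/4).
From row 1: 3 unlike of 4 pairs (running 5/8).
From row 2: 1 unlike of 6 pairs (running 6/14).
From row 3: 0 unlike of 4 pairs (running 6/18).
From row 4: 0 unlike of 1 pairs (running 6/19).
From row 5: 0 unlike of 1 pairs (running 6/20).
Total adjacent occupied pairs: 20; unlike-type pairs: 6.
6/20 reduces to 3/10.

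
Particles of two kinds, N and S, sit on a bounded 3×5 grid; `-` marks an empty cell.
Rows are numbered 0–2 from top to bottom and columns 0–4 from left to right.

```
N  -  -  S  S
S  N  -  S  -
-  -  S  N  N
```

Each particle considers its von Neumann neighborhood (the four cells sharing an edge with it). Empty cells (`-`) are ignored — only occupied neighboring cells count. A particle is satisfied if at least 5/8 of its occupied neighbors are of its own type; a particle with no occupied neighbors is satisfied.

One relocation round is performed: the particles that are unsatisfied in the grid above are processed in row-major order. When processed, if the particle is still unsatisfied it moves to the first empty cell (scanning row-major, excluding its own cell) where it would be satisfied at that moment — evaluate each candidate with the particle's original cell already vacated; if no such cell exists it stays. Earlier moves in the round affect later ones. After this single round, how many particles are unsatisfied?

1

Initially unsatisfied (in order): (0,0), (1,0), (1,1), (1,3), (2,2), (2,3).
  (0,0) → (0,1).
  (1,0) → (1,2).
  (1,1) → (0,0).
  (1,3): now satisfied by earlier moves; stays.
  (2,2) → (0,2).
  (2,3) → (1,0).
Resulting grid:
N N S S S
N - S S -
- - - - N
Unsatisfied now: (0,1).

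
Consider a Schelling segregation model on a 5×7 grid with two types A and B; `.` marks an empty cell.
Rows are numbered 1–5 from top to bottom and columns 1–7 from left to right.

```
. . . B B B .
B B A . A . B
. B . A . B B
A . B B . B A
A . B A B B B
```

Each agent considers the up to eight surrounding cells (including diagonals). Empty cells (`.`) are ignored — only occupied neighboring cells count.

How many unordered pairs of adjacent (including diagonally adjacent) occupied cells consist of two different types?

Scan each occupied cell's neighbors to the right and below (and the two forward diagonals) so each pair is counted once.
From row 1: 4 unlike of 7 pairs (running 4/7).
From row 2: 3 unlike of 10 pairs (running 7/17).
From row 3: 5 unlike of 9 pairs (running 12/26).
From row 4: 5 unlike of 13 pairs (running 17/39).
From row 5: 2 unlike of 4 pairs (running 19/43).
Total adjacent occupied pairs: 43; unlike-type pairs: 19.

19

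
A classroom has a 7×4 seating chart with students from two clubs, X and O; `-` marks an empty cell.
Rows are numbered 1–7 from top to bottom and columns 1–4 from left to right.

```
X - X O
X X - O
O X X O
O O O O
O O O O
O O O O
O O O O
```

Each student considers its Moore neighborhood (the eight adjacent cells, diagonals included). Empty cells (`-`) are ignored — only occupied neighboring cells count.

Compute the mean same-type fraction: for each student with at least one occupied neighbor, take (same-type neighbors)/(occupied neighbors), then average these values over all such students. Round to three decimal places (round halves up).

(1,1)X 2/2
(1,3)X 1/3
(1,4)O 1/2
(2,1)X 3/4
(2,2)X 5/6
(2,4)O 2/4
(3,1)O 2/5
(3,2)X 3/7
(3,3)X 2/7
(3,4)O 3/4
(4,1)O 4/5
(4,2)O 6/8
(4,3)O 6/8
(4,4)O 4/5
(5,1)O 5/5
(5,2)O 8/8
(5,3)O 8/8
(5,4)O 5/5
(6,1)O 5/5
(6,2)O 8/8
(6,3)O 8/8
(6,4)O 5/5
(7,1)O 3/3
(7,2)O 5/5
(7,3)O 5/5
(7,4)O 3/3
Sum over 26 students: 2/2 + 1/3 + 1/2 + 3/4 + 5/6 + 2/4 + 2/5 + 3/7 + 2/7 + 3/4 + 4/5 + 6/8 + 6/8 + 4/5 + 5/5 + 8/8 + 8/8 + 5/5 + 5/5 + 8/8 + 8/8 + 5/5 + 3/3 + 5/5 + 5/5 + 3/3 = 877/42; mean = 877/42 ÷ 26 = 877/1092 = 0.803113… → 0.803.

0.803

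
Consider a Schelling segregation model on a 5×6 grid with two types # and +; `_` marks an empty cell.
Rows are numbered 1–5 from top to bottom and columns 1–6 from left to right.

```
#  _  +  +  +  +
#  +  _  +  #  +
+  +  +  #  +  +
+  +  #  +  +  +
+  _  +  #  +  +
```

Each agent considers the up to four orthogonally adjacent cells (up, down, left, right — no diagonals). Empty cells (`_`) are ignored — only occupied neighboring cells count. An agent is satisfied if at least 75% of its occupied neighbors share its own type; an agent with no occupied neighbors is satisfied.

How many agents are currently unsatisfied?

16

(1,1)# 1/1 ok
(1,3)+ 1/1 ok
(1,4)+ 3/3 ok
(1,5)+ 2/3 unhappy
(1,6)+ 2/2 ok
(2,1)# 1/3 unhappy
(2,2)+ 1/2 unhappy
(2,4)+ 1/3 unhappy
(2,5)# 0/4 unhappy
(2,6)+ 2/3 unhappy
(3,1)+ 2/3 unhappy
(3,2)+ 4/4 ok
(3,3)+ 1/3 unhappy
(3,4)# 0/4 unhappy
(3,5)+ 2/4 unhappy
(3,6)+ 3/3 ok
(4,1)+ 3/3 ok
(4,2)+ 2/3 unhappy
(4,3)# 0/4 unhappy
(4,4)+ 1/4 unhappy
(4,5)+ 4/4 ok
(4,6)+ 3/3 ok
(5,1)+ 1/1 ok
(5,3)+ 0/2 unhappy
(5,4)# 0/3 unhappy
(5,5)+ 2/3 unhappy
(5,6)+ 2/2 ok
Unsatisfied: (1,5), (2,1), (2,2), (2,4), (2,5), (2,6), (3,1), (3,3), (3,4), (3,5), (4,2), (4,3), (4,4), (5,3), (5,4), (5,5) — 16 in total.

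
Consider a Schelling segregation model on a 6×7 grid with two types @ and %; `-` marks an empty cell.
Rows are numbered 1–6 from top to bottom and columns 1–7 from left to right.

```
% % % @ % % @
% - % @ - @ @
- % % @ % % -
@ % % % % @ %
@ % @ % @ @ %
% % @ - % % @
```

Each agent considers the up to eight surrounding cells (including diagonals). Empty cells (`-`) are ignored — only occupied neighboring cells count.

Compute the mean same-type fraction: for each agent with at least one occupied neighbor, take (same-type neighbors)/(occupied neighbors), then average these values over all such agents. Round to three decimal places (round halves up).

Row 1: (1,1)% 2/2 · (1,2)% 4/4 · (1,3)% 2/4 · (1,4)@ 1/4 · (1,5)% 1/4 · (1,6)% 1/4 · (1,7)@ 2/3
Row 2: (2,1)% 3/3 · (2,3)% 4/7 · (2,4)@ 2/7 · (2,6)@ 2/6 · (2,7)@ 2/4
Row 3: (3,2)% 5/6 · (3,3)% 5/7 · (3,4)@ 1/7 · (3,5)% 3/7 · (3,6)% 3/6
Row 4: (4,1)@ 1/4 · (4,2)% 4/7 · (4,3)% 6/8 · (4,4)% 5/8 · (4,5)% 4/8 · (4,6)@ 2/7 · (4,7)% 2/4
Row 5: (5,1)@ 1/5 · (5,2)% 4/8 · (5,3)@ 1/7 · (5,4)% 4/7 · (5,5)@ 2/7 · (5,6)@ 3/8 · (5,7)% 2/5
Row 6: (6,1)% 2/3 · (6,2)% 2/5 · (6,3)@ 1/4 · (6,5)% 2/4 · (6,6)% 2/5 · (6,7)@ 1/3
Sum over 37 agents: 2/2 + 4/4 + 2/4 + 1/4 + 1/4 + 1/4 + 2/3 + 3/3 + 4/7 + 2/7 + 2/6 + 2/4 + 5/6 + 5/7 + 1/7 + 3/7 + 3/6 + 1/4 + 4/7 + 6/8 + 5/8 + 4/8 + 2/7 + 2/4 + 1/5 + 4/8 + 1/7 + 4/7 + 2/7 + 3/8 + 2/5 + 2/3 + 2/5 + 1/4 + 2/4 + 2/5 + 1/3 = 266/15; mean = 266/15 ÷ 37 = 266/555 = 0.479279… → 0.479.

0.479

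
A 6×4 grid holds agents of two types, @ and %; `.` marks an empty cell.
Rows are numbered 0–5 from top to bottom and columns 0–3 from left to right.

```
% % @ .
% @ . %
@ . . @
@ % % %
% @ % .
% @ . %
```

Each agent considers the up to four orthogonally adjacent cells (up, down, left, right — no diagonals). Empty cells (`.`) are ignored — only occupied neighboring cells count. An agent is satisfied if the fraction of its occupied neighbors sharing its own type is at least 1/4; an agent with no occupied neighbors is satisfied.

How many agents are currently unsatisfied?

(0,0)% 2/2 ✓
(0,1)% 1/3 ✓
(0,2)@ 0/1 ✗
(1,0)% 1/3 ✓
(1,1)@ 0/2 ✗
(1,3)% 0/1 ✗
(2,0)@ 1/2 ✓
(2,3)@ 0/2 ✗
(3,0)@ 1/3 ✓
(3,1)% 1/3 ✓
(3,2)% 3/3 ✓
(3,3)% 1/2 ✓
(4,0)% 1/3 ✓
(4,1)@ 1/4 ✓
(4,2)% 1/2 ✓
(5,0)% 1/2 ✓
(5,1)@ 1/2 ✓
(5,3)% 0/0 ✓
Unsatisfied: (0,2), (1,1), (1,3), (2,3) — 4 in total.

4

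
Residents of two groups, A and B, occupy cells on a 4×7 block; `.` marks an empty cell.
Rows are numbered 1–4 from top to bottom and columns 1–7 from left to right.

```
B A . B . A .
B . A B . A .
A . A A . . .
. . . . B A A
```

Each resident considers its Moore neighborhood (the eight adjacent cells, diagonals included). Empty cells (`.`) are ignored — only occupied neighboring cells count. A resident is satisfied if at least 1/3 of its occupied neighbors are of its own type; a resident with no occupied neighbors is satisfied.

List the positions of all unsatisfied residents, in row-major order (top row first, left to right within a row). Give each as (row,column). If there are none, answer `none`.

(2,4), (3,1), (4,5)

(1,1)B 1/2 ✓
(1,2)A 1/3 ✓
(1,4)B 1/2 ✓
(1,6)A 1/1 ✓
(2,1)B 1/3 ✓
(2,3)A 3/5 ✓
(2,4)B 1/4 ✗
(2,6)A 1/1 ✓
(3,1)A 0/1 ✗
(3,3)A 2/3 ✓
(3,4)A 2/4 ✓
(4,5)B 0/2 ✗
(4,6)A 1/2 ✓
(4,7)A 1/1 ✓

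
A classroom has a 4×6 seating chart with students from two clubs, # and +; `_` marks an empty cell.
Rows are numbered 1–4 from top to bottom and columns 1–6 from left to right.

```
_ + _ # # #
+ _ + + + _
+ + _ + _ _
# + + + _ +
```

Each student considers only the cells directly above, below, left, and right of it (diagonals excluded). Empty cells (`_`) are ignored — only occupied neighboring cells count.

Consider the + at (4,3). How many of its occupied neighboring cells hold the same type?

Occupied neighbors of (4,3): (4,2)=+, (4,4)=+.
Same type (+): 2 of 2.

2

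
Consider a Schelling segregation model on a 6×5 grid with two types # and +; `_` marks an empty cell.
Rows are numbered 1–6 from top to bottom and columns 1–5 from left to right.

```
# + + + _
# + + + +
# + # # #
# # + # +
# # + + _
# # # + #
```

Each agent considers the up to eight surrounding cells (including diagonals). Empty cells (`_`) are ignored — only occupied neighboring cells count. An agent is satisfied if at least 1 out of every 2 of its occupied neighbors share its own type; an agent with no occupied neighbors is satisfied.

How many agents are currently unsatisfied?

Row 1: (1,1)# 1/3 not · (1,2)+ 3/5 satisfied · (1,3)+ 5/5 satisfied · (1,4)+ 4/4 satisfied
Row 2: (2,1)# 2/5 not · (2,2)+ 4/8 satisfied · (2,3)+ 6/8 satisfied · (2,4)+ 4/7 satisfied · (2,5)+ 2/4 satisfied
Row 3: (3,1)# 3/5 satisfied · (3,2)+ 3/8 not · (3,3)# 3/8 not · (3,4)# 3/8 not · (3,5)# 2/5 not
Row 4: (4,1)# 4/5 satisfied · (4,2)# 5/8 satisfied · (4,3)+ 3/8 not · (4,4)# 3/7 not · (4,5)+ 1/4 not
Row 5: (5,1)# 5/5 satisfied · (5,2)# 6/8 satisfied · (5,3)+ 3/8 not · (5,4)+ 4/7 satisfied
Row 6: (6,1)# 3/3 satisfied · (6,2)# 4/5 satisfied · (6,3)# 2/5 not · (6,4)+ 2/4 satisfied · (6,5)# 0/2 not
Unsatisfied: (1,1), (2,1), (3,2), (3,3), (3,4), (3,5), (4,3), (4,4), (4,5), (5,3), (6,3), (6,5) — 12 in total.

12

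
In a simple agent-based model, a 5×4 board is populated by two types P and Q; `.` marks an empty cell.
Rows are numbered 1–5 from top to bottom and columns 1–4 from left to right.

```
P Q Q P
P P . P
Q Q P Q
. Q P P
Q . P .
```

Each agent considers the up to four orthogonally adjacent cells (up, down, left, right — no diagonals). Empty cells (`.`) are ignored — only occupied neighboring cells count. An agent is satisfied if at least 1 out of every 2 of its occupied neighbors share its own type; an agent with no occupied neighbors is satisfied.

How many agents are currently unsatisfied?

4

(1,1)P 1/2 satisfied
(1,2)Q 1/3 not
(1,3)Q 1/2 satisfied
(1,4)P 1/2 satisfied
(2,1)P 2/3 satisfied
(2,2)P 1/3 not
(2,4)P 1/2 satisfied
(3,1)Q 1/2 satisfied
(3,2)Q 2/4 satisfied
(3,3)P 1/3 not
(3,4)Q 0/3 not
(4,2)Q 1/2 satisfied
(4,3)P 3/4 satisfied
(4,4)P 1/2 satisfied
(5,1)Q 0/0 satisfied
(5,3)P 1/1 satisfied
Unsatisfied: (1,2), (2,2), (3,3), (3,4) — 4 in total.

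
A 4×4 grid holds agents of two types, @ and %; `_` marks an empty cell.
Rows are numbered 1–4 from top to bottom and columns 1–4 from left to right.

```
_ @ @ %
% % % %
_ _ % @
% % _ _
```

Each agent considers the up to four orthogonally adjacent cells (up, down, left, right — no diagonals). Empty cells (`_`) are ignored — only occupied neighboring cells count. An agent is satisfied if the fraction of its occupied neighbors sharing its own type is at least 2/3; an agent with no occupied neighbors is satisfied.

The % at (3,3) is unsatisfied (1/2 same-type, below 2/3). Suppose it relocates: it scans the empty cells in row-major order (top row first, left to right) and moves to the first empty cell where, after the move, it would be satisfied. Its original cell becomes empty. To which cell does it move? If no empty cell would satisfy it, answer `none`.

Vacating (3,3). Empty cells in order:
  (1,1): 1/2 same-type → still unsatisfied.
  (3,1): 2/2 same-type → satisfied — stop here.

(3,1)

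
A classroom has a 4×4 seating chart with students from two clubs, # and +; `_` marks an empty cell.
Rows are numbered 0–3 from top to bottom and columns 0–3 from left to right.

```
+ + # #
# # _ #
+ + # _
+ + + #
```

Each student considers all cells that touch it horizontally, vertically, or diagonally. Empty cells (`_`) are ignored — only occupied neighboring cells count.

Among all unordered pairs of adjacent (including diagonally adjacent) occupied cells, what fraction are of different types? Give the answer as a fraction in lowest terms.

13/30

Scan each occupied cell's neighbors to the right and below (and the two forward diagonals) so each pair is counted once.
Row 0: +(0,0)–+(0,1)= +(0,0)–#(1,0)≠ +(0,0)–#(1,1)≠ +(0,1)–#(0,2)≠ +(0,1)–#(1,1)≠ +(0,1)–#(1,0)≠ #(0,2)–#(0,3)= #(0,2)–#(1,3)= #(0,2)–#(1,1)= #(0,3)–#(1,3)=  → 5/10 unlike.
Row 1: #(1,0)–#(1,1)= #(1,0)–+(2,0)≠ #(1,0)–+(2,1)≠ #(1,1)–+(2,1)≠ #(1,1)–#(2,2)= #(1,1)–+(2,0)≠ #(1,3)–#(2,2)=  → 4/7 unlike.
Row 2: +(2,0)–+(2,1)= +(2,0)–+(3,0)= +(2,0)–+(3,1)= +(2,1)–#(2,2)≠ +(2,1)–+(3,1)= +(2,1)–+(3,2)= +(2,1)–+(3,0)= #(2,2)–+(3,2)≠ #(2,2)–#(3,3)= #(2,2)–+(3,1)≠  → 3/10 unlike.
Row 3: +(3,0)–+(3,1)= +(3,1)–+(3,2)= +(3,2)–#(3,3)≠  → 1/3 unlike.
Total adjacent occupied pairs: 30; unlike-type pairs: 13.
13/30 is already in lowest terms.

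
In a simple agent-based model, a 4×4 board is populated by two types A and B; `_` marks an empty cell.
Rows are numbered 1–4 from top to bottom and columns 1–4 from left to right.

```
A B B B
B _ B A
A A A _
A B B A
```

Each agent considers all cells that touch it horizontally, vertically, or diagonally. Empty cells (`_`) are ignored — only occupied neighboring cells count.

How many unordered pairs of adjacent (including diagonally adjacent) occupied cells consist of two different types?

Scan each occupied cell's neighbors to the right and below (and the two forward diagonals) so each pair is counted once.
Row 1: A(1,1)–B(1,2)≠ A(1,1)–B(2,1)≠ B(1,2)–B(1,3)= B(1,2)–B(2,3)= B(1,2)–B(2,1)= B(1,3)–B(1,4)= B(1,3)–B(2,3)= B(1,3)–A(2,4)≠ B(1,4)–A(2,4)≠ B(1,4)–B(2,3)=  → 4/10 unlike.
Row 2: B(2,1)–A(3,1)≠ B(2,1)–A(3,2)≠ B(2,3)–A(2,4)≠ B(2,3)–A(3,3)≠ B(2,3)–A(3,2)≠ A(2,4)–A(3,3)=  → 5/6 unlike.
Row 3: A(3,1)–A(3,2)= A(3,1)–A(4,1)= A(3,1)–B(4,2)≠ A(3,2)–A(3,3)= A(3,2)–B(4,2)≠ A(3,2)–B(4,3)≠ A(3,2)–A(4,1)= A(3,3)–B(4,3)≠ A(3,3)–A(4,4)= A(3,3)–B(4,2)≠  → 5/10 unlike.
Row 4: A(4,1)–B(4,2)≠ B(4,2)–B(4,3)= B(4,3)–A(4,4)≠  → 2/3 unlike.
Total adjacent occupied pairs: 29; unlike-type pairs: 16.

16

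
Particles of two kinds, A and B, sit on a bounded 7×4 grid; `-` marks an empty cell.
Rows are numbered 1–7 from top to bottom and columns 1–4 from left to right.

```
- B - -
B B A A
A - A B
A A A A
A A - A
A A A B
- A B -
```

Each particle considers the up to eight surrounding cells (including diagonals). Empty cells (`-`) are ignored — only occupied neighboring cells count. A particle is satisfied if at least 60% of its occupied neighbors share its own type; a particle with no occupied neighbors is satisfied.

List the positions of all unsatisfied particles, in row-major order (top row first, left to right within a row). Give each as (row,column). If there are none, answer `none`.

(1,2)B 2/3 ok
(2,1)B 2/3 ok
(2,2)B 2/5 unhappy
(2,3)A 2/5 unhappy
(2,4)A 2/3 ok
(3,1)A 2/4 unhappy
(3,3)A 5/7 ok
(3,4)B 0/5 unhappy
(4,1)A 4/4 ok
(4,2)A 6/6 ok
(4,3)A 5/6 ok
(4,4)A 3/4 ok
(5,1)A 5/5 ok
(5,2)A 7/7 ok
(5,4)A 3/4 ok
(6,1)A 4/4 ok
(6,2)A 5/6 ok
(6,3)A 4/6 ok
(6,4)B 1/3 unhappy
(7,2)A 3/4 ok
(7,3)B 1/4 unhappy

(2,2), (2,3), (3,1), (3,4), (6,4), (7,3)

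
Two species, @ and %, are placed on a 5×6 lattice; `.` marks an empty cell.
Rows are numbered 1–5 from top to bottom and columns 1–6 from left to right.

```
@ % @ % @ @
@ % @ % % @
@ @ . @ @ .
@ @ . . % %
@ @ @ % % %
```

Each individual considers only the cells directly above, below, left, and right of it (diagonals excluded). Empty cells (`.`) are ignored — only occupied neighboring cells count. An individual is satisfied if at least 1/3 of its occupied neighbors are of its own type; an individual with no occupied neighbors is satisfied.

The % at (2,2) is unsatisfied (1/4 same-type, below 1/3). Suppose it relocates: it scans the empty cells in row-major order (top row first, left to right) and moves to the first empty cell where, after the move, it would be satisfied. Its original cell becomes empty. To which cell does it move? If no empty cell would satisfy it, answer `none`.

Vacating (2,2). Empty cells in order:
  (3,3): 0/3 same-type → still unsatisfied.
  (3,6): 1/3 same-type → satisfied — stop here.

(3,6)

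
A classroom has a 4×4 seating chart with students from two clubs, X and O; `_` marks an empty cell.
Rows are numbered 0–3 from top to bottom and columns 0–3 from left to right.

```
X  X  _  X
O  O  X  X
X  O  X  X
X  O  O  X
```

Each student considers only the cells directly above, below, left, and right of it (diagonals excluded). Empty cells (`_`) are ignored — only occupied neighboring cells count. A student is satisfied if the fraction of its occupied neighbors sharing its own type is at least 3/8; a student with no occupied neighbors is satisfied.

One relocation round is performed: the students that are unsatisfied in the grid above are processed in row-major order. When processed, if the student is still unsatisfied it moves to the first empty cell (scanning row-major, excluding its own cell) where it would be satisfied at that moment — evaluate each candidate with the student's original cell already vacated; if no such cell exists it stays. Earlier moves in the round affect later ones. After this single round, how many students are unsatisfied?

1

Initially unsatisfied (in order): (1,0), (2,0), (3,2).
  (1,0): no empty cell satisfies it; stays.
  (2,0) → (0,2).
  (3,2) → (2,0).
Resulting grid:
X X X X
O O X X
O O X X
X O _ X
Unsatisfied now: (3,0).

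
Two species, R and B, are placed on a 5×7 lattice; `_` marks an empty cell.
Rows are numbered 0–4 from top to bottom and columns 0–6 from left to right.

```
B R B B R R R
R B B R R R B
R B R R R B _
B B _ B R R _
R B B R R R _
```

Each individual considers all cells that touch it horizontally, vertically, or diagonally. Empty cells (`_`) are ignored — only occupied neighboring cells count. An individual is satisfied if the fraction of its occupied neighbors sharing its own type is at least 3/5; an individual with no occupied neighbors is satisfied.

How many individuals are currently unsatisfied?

15

(0,0)B 1/3 unhappy
(0,1)R 1/5 unhappy
(0,2)B 3/5 ok
(0,3)B 2/5 unhappy
(0,4)R 4/5 ok
(0,5)R 4/5 ok
(0,6)R 2/3 ok
(1,0)R 2/5 unhappy
(1,1)B 4/8 unhappy
(1,2)B 4/8 unhappy
(1,3)R 5/8 ok
(1,4)R 6/8 ok
(1,5)R 5/7 ok
(1,6)B 1/4 unhappy
(2,0)R 1/5 unhappy
(2,1)B 4/7 unhappy
(2,2)R 2/7 unhappy
(2,3)R 5/7 ok
(2,4)R 6/8 ok
(2,5)B 1/6 unhappy
(3,0)B 3/5 ok
(3,1)B 4/7 unhappy
(3,3)B 1/7 unhappy
(3,4)R 6/8 ok
(3,5)R 4/5 ok
(4,0)R 0/3 unhappy
(4,1)B 3/4 ok
(4,2)B 3/4 ok
(4,3)R 2/4 unhappy
(4,4)R 4/5 ok
(4,5)R 3/3 ok
Unsatisfied: (0,0), (0,1), (0,3), (1,0), (1,1), (1,2), (1,6), (2,0), (2,1), (2,2), (2,5), (3,1), (3,3), (4,0), (4,3) — 15 in total.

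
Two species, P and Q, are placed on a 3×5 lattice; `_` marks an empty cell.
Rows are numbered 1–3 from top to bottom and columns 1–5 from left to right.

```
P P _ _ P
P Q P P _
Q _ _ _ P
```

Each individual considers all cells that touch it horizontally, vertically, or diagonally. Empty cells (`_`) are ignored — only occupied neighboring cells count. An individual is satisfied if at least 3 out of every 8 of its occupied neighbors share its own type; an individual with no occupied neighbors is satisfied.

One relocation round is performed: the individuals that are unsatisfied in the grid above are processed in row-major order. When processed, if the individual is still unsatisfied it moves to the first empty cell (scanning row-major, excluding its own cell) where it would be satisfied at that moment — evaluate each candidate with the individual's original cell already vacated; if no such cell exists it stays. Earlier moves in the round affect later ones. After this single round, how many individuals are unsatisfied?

1

Initially unsatisfied (in order): (2,2).
  (2,2): no empty cell satisfies it; stays.
Resulting grid:
P P _ _ P
P Q P P _
Q _ _ _ P
Unsatisfied now: (2,2).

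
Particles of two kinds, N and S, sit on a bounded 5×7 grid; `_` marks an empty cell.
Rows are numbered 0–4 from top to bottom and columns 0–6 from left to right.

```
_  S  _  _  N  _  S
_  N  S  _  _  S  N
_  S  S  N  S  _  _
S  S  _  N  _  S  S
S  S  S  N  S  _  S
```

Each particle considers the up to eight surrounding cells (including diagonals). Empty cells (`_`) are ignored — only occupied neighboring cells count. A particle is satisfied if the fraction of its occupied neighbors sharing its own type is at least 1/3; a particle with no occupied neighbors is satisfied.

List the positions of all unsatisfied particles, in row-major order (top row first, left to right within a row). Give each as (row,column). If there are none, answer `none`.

Row 0: (0,1)S 1/2 ✓ · (0,4)N 0/1 ✗ · (0,6)S 1/2 ✓
Row 1: (1,1)N 0/4 ✗ · (1,2)S 3/5 ✓ · (1,5)S 2/4 ✓ · (1,6)N 0/2 ✗
Row 2: (2,1)S 4/5 ✓ · (2,2)S 3/6 ✓ · (2,3)N 1/4 ✗ · (2,4)S 2/4 ✓
Row 3: (3,0)S 4/4 ✓ · (3,1)S 6/6 ✓ · (3,3)N 2/6 ✓ · (3,5)S 4/4 ✓ · (3,6)S 2/2 ✓
Row 4: (4,0)S 3/3 ✓ · (4,1)S 4/4 ✓ · (4,2)S 2/4 ✓ · (4,3)N 1/3 ✓ · (4,4)S 1/3 ✓ · (4,6)S 2/2 ✓

(0,4), (1,1), (1,6), (2,3)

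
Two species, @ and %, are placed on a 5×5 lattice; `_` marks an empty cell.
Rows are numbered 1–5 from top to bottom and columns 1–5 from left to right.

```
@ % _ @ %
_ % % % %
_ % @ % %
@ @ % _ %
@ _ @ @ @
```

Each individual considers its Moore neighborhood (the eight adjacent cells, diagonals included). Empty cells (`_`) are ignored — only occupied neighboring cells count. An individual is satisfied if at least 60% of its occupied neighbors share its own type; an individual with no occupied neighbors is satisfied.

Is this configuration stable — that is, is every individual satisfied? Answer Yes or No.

(1,1)@ 0/2 ✗
(1,2)% 2/3 ✓
(1,4)@ 0/4 ✗
(1,5)% 2/3 ✓
(2,2)% 3/5 ✓
(2,3)% 5/7 ✓
(2,4)% 5/7 ✓
(2,5)% 4/5 ✓
(3,2)% 3/6 ✗
(3,3)@ 1/7 ✗
(3,4)% 6/7 ✓
(3,5)% 4/4 ✓
(4,1)@ 2/3 ✓
(4,2)@ 4/6 ✓
(4,3)% 2/6 ✗
(4,5)% 2/4 ✗
(5,1)@ 2/2 ✓
(5,3)@ 2/3 ✓
(5,4)@ 2/4 ✗
(5,5)@ 1/2 ✗
For instance (1,1) has only 0/2 same-type neighbors, below 3/5.

No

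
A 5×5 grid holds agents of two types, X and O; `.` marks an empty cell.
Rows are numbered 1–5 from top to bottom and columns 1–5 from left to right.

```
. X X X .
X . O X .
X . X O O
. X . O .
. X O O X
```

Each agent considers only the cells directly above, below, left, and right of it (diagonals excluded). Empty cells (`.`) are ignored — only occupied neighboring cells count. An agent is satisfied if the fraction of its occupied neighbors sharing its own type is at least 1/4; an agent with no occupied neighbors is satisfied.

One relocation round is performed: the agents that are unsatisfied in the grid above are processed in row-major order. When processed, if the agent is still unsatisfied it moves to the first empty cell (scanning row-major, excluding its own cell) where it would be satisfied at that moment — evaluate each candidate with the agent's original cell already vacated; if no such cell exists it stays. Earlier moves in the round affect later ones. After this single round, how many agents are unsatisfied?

0

Initially unsatisfied (in order): (2,3), (3,3), (5,5).
  (2,3) → (2,5).
  (3,3) → (1,1).
  (5,5) → (1,5).
Resulting grid:
X X X X X
X . . X O
X . . O O
. X . O .
. X O O .
All satisfied now.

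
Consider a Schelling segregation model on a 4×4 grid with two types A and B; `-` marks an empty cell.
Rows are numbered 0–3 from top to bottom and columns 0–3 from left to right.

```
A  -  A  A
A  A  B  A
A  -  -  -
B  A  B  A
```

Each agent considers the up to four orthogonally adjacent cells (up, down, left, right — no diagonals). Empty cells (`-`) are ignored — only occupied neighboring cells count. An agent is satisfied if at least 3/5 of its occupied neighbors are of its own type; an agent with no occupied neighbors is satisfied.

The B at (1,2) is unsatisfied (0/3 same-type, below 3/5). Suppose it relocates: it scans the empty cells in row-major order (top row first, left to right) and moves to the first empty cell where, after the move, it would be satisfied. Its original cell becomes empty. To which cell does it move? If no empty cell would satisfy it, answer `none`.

Vacating (1,2). Empty cells in order:
  (0,1): 0/3 same-type → still unsatisfied.
  (2,1): 0/3 same-type → still unsatisfied.
  (2,2): 1/1 same-type → satisfied — stop here.

(2,2)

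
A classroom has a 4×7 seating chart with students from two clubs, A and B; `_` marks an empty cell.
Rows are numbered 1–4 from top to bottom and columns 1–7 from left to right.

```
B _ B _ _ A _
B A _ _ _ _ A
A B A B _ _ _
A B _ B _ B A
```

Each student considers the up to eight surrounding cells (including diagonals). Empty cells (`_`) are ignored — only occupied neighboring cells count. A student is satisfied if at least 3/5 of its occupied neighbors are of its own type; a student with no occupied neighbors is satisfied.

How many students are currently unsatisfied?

13

(1,1)B 1/2 unhappy
(1,3)B 0/1 unhappy
(1,6)A 1/1 ok
(2,1)B 2/4 unhappy
(2,2)A 2/6 unhappy
(2,7)A 1/1 ok
(3,1)A 2/5 unhappy
(3,2)B 2/6 unhappy
(3,3)A 1/5 unhappy
(3,4)B 1/2 unhappy
(4,1)A 1/3 unhappy
(4,2)B 1/4 unhappy
(4,4)B 1/2 unhappy
(4,6)B 0/1 unhappy
(4,7)A 0/1 unhappy
Unsatisfied: (1,1), (1,3), (2,1), (2,2), (3,1), (3,2), (3,3), (3,4), (4,1), (4,2), (4,4), (4,6), (4,7) — 13 in total.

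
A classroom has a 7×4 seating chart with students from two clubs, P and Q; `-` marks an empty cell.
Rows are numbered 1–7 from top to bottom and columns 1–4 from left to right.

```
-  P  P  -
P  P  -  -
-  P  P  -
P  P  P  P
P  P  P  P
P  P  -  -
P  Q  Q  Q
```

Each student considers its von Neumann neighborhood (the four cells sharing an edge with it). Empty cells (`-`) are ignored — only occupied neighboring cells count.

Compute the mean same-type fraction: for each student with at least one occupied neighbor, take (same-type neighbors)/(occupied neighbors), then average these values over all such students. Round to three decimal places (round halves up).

Row 1: (1,2)P 2/2 · (1,3)P 1/1
Row 2: (2,1)P 1/1 · (2,2)P 3/3
Row 3: (3,2)P 3/3 · (3,3)P 2/2
Row 4: (4,1)P 2/2 · (4,2)P 4/4 · (4,3)P 4/4 · (4,4)P 2/2
Row 5: (5,1)P 3/3 · (5,2)P 4/4 · (5,3)P 3/3 · (5,4)P 2/2
Row 6: (6,1)P 3/3 · (6,2)P 2/3
Row 7: (7,1)P 1/2 · (7,2)Q 1/3 · (7,3)Q 2/2 · (7,4)Q 1/1
Sum over 20 students: 2/2 + 1/1 + 1/1 + 3/3 + 3/3 + 2/2 + 2/2 + 4/4 + 4/4 + 2/2 + 3/3 + 4/4 + 3/3 + 2/2 + 3/3 + 2/3 + 1/2 + 1/3 + 2/2 + 1/1 = 37/2; mean = 37/2 ÷ 20 = 37/40 = 0.925 → 0.925.

0.925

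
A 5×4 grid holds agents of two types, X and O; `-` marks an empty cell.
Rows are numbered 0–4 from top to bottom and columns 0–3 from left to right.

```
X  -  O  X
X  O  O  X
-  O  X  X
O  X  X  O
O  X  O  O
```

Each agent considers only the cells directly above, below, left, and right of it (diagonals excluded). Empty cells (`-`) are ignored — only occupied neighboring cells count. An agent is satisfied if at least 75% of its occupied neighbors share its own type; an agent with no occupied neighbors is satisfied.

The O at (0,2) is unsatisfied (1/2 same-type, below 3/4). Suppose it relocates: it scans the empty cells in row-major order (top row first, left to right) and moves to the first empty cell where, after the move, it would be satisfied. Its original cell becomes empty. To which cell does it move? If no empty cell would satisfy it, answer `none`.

Vacating (0,2). Empty cells in order:
  (0,1): 1/2 same-type → still unsatisfied.
  (2,0): 2/3 same-type → still unsatisfied.

none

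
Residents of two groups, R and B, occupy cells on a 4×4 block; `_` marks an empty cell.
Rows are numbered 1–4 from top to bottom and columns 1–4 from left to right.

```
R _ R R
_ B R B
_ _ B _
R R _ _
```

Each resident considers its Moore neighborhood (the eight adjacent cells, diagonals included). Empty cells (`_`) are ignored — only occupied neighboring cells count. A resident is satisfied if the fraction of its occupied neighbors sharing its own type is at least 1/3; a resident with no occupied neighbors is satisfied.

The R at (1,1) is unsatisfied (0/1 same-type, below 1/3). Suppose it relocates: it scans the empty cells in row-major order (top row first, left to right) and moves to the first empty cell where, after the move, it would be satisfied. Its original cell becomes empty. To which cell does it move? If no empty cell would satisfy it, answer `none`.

(1,2)

Vacating (1,1). Empty cells in order:
  (1,2): 2/3 same-type → satisfied — stop here.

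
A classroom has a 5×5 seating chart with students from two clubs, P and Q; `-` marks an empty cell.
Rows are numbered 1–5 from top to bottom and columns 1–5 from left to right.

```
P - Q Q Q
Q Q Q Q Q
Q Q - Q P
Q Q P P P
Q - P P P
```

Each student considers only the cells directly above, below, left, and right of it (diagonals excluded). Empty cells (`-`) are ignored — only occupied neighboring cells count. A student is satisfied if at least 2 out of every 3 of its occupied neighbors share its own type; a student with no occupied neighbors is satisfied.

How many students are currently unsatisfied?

3

(1,1)P 0/1 ✗
(1,3)Q 2/2 ✓
(1,4)Q 3/3 ✓
(1,5)Q 2/2 ✓
(2,1)Q 2/3 ✓
(2,2)Q 3/3 ✓
(2,3)Q 3/3 ✓
(2,4)Q 4/4 ✓
(2,5)Q 2/3 ✓
(3,1)Q 3/3 ✓
(3,2)Q 3/3 ✓
(3,4)Q 1/3 ✗
(3,5)P 1/3 ✗
(4,1)Q 3/3 ✓
(4,2)Q 2/3 ✓
(4,3)P 2/3 ✓
(4,4)P 3/4 ✓
(4,5)P 3/3 ✓
(5,1)Q 1/1 ✓
(5,3)P 2/2 ✓
(5,4)P 3/3 ✓
(5,5)P 2/2 ✓
Unsatisfied: (1,1), (3,4), (3,5) — 3 in total.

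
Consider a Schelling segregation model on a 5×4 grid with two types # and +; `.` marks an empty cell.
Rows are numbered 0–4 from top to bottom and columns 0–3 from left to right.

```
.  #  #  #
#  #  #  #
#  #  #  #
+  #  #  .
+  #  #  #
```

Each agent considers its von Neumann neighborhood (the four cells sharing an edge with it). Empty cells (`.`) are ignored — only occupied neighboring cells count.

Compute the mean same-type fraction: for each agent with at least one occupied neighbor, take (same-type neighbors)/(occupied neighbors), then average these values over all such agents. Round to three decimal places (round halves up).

(0,1)# 2/2
(0,2)# 3/3
(0,3)# 2/2
(1,0)# 2/2
(1,1)# 4/4
(1,2)# 4/4
(1,3)# 3/3
(2,0)# 2/3
(2,1)# 4/4
(2,2)# 4/4
(2,3)# 2/2
(3,0)+ 1/3
(3,1)# 3/4
(3,2)# 3/3
(4,0)+ 1/2
(4,1)# 2/3
(4,2)# 3/3
(4,3)# 1/1
Sum over 18 agents: 2/2 + 3/3 + 2/2 + 2/2 + 4/4 + 4/4 + 3/3 + 2/3 + 4/4 + 4/4 + 2/2 + 1/3 + 3/4 + 3/3 + 1/2 + 2/3 + 3/3 + 1/1 = 191/12; mean = 191/12 ÷ 18 = 191/216 = 0.884259… → 0.884.

0.884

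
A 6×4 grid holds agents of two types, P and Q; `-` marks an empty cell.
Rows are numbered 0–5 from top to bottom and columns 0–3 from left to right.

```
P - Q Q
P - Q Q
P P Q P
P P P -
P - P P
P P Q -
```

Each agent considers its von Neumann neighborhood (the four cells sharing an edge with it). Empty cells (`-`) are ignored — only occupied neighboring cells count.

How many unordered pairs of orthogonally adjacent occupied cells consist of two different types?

Scan each occupied cell's neighbors to the right and below so each pair is counted once.
Row 0: P(0,0)–P(1,0)= Q(0,2)–Q(0,3)= Q(0,2)–Q(1,2)= Q(0,3)–Q(1,3)=  → 0/4 unlike.
Row 1: P(1,0)–P(2,0)= Q(1,2)–Q(1,3)= Q(1,2)–Q(2,2)= Q(1,3)–P(2,3)≠  → 1/4 unlike.
Row 2: P(2,0)–P(2,1)= P(2,0)–P(3,0)= P(2,1)–Q(2,2)≠ P(2,1)–P(3,1)= Q(2,2)–P(2,3)≠ Q(2,2)–P(3,2)≠  → 3/6 unlike.
Row 3: P(3,0)–P(3,1)= P(3,0)–P(4,0)= P(3,1)–P(3,2)= P(3,2)–P(4,2)=  → 0/4 unlike.
Row 4: P(4,0)–P(5,0)= P(4,2)–P(4,3)= P(4,2)–Q(5,2)≠  → 1/3 unlike.
Row 5: P(5,0)–P(5,1)= P(5,1)–Q(5,2)≠  → 1/2 unlike.
Total adjacent occupied pairs: 23; unlike-type pairs: 6.

6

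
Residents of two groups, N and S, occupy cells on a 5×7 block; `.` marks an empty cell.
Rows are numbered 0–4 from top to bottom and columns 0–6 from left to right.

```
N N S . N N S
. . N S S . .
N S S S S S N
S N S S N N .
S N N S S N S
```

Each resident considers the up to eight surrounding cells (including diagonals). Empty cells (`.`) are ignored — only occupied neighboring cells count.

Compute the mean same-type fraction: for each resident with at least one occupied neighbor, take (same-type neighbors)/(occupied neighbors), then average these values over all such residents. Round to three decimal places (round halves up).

0.469

Row 0: (0,0)N 1/1 · (0,1)N 2/3 · (0,2)S 1/3 · (0,4)N 1/3 · (0,5)N 1/3 · (0,6)S 0/1
Row 1: (1,2)N 1/6 · (1,3)S 5/7 · (1,4)S 4/6
Row 2: (2,0)N 1/3 · (2,1)S 3/6 · (2,2)S 5/7 · (2,3)S 6/8 · (2,4)S 5/7 · (2,5)S 2/5 · (2,6)N 1/2
Row 3: (3,0)S 2/5 · (3,1)N 3/8 · (3,2)S 5/8 · (3,3)S 6/8 · (3,4)N 2/8 · (3,5)N 3/7
Row 4: (4,0)S 1/3 · (4,1)N 2/5 · (4,2)N 2/5 · (4,3)S 3/5 · (4,4)S 2/5 · (4,5)N 2/4 · (4,6)S 0/2
Sum over 29 residents: 1/1 + 2/3 + 1/3 + 1/3 + 1/3 + 0/1 + 1/6 + 5/7 + 4/6 + 1/3 + 3/6 + 5/7 + 6/8 + 5/7 + 2/5 + 1/2 + 2/5 + 3/8 + 5/8 + 6/8 + 2/8 + 3/7 + 1/3 + 2/5 + 2/5 + 3/5 + 2/5 + 2/4 + 0/2 = 5707/420; mean = 5707/420 ÷ 29 = 5707/12180 = 0.468555… → 0.469.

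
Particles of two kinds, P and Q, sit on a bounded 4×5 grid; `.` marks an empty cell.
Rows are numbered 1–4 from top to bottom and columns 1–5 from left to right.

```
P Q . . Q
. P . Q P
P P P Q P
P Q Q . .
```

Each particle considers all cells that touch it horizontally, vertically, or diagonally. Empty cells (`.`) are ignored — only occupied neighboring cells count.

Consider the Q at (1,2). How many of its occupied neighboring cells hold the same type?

Occupied neighbors of (1,2): (1,1)=P, (2,2)=P.
Same type (Q): 0 of 2.

0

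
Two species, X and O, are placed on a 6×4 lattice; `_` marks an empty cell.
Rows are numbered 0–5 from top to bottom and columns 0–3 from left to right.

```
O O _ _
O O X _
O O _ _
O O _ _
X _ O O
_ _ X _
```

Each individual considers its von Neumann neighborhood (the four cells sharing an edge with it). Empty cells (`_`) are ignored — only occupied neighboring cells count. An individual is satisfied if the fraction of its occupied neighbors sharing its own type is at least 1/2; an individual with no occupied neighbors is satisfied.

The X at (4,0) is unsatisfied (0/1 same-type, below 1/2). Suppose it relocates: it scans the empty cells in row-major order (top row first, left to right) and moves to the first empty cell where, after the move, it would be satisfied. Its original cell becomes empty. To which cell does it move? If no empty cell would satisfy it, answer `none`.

(0,2)

Vacating (4,0). Empty cells in order:
  (0,2): 1/2 same-type → satisfied — stop here.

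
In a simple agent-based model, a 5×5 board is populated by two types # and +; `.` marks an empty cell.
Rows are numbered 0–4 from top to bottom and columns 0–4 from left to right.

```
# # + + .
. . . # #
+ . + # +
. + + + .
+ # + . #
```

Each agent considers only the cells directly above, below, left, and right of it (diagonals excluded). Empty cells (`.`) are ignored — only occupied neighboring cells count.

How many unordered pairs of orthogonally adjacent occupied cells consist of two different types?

Scan each occupied cell's neighbors to the right and below so each pair is counted once.
From row 0: 2 unlike of 4 pairs (running 2/4).
From row 1: 1 unlike of 3 pairs (running 3/7).
From row 2: 3 unlike of 4 pairs (running 6/11).
From row 3: 1 unlike of 4 pairs (running 7/15).
From row 4: 2 unlike of 2 pairs (running 9/17).
Total adjacent occupied pairs: 17; unlike-type pairs: 9.

9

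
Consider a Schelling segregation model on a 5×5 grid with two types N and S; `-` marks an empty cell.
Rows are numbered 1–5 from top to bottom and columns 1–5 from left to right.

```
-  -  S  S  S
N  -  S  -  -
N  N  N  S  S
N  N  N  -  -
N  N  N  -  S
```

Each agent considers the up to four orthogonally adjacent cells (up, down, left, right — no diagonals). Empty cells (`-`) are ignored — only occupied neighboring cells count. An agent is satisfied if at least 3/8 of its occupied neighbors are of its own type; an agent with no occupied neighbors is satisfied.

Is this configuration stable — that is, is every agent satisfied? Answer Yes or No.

Row 1: (1,3)S 2/2 satisfied · (1,4)S 2/2 satisfied · (1,5)S 1/1 satisfied
Row 2: (2,1)N 1/1 satisfied · (2,3)S 1/2 satisfied
Row 3: (3,1)N 3/3 satisfied · (3,2)N 3/3 satisfied · (3,3)N 2/4 satisfied · (3,4)S 1/2 satisfied · (3,5)S 1/1 satisfied
Row 4: (4,1)N 3/3 satisfied · (4,2)N 4/4 satisfied · (4,3)N 3/3 satisfied
Row 5: (5,1)N 2/2 satisfied · (5,2)N 3/3 satisfied · (5,3)N 2/2 satisfied · (5,5)S 0/0 satisfied
All meet the threshold, so the configuration is stable.

Yes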